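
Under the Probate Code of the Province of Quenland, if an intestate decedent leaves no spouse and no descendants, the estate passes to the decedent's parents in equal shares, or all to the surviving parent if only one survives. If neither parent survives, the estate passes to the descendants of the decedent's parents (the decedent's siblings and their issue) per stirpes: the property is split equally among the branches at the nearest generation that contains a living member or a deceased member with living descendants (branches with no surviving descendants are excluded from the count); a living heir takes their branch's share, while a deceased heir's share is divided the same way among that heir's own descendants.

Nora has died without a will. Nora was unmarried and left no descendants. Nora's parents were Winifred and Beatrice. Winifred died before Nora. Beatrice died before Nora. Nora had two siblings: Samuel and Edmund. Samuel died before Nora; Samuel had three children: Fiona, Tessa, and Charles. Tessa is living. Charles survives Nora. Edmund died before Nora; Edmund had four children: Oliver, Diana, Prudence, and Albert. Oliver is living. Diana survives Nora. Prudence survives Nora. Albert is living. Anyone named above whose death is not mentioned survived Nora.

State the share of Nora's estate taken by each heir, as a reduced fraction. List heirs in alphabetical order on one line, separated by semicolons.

Albert 1/8; Charles 1/6; Diana 1/8; Fiona 1/6; Oliver 1/8; Prudence 1/8; Tessa 1/6

Neither parent survives and there are no descendants, so the estate passes to Nora's siblings and their issue per stirpes.
The estate is divided into 2 equal shares of 1/2 among Samuel, Edmund.
Samuel predeceased; the 1/2 allotted to Samuel's branch passes to Samuel's issue by representation.
The 1/2 is divided into 3 equal shares of 1/6 among Fiona, Tessa, Charles.
Fiona is living and takes 1/6.
Tessa is living and takes 1/6.
Charles is living and takes 1/6.
Edmund predeceased; the 1/2 allotted to Edmund's branch passes to Edmund's issue by representation.
The 1/2 is divided into 4 equal shares of 1/8 among Oliver, Diana, Prudence, Albert.
Oliver is living and takes 1/8.
Diana is living and takes 1/8.
Prudence is living and takes 1/8.
Albert is living and takes 1/8.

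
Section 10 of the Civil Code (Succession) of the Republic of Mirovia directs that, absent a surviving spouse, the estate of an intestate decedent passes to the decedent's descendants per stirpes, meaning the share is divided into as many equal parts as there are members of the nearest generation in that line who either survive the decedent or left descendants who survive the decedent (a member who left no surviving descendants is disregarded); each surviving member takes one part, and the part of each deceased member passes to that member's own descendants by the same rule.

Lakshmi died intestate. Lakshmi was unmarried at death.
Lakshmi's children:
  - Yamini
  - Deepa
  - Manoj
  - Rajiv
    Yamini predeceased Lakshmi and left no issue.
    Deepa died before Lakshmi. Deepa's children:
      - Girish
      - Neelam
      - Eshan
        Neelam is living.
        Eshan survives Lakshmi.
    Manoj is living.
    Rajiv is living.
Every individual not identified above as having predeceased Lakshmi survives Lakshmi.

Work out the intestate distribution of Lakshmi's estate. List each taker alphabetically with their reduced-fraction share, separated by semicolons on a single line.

There is no surviving spouse, so the entire estate passes to Lakshmi's descendants per stirpes.
Yamini left no surviving issue, so that branch lapses and is disregarded.
The estate is divided into 3 equal shares of 1/3 among Deepa, Manoj, Rajiv.
Deepa predeceased; the 1/3 allotted to Deepa's branch passes to Deepa's issue by representation.
The 1/3 is divided into 3 equal shares of 1/9 among Girish, Neelam, Eshan.
Girish is living and takes 1/9.
Neelam is living and takes 1/9.
Eshan is living and takes 1/9.
Manoj is living and takes 1/3.
Rajiv is living and takes 1/3.

Eshan 1/9; Girish 1/9; Manoj 1/3; Neelam 1/9; Rajiv 1/3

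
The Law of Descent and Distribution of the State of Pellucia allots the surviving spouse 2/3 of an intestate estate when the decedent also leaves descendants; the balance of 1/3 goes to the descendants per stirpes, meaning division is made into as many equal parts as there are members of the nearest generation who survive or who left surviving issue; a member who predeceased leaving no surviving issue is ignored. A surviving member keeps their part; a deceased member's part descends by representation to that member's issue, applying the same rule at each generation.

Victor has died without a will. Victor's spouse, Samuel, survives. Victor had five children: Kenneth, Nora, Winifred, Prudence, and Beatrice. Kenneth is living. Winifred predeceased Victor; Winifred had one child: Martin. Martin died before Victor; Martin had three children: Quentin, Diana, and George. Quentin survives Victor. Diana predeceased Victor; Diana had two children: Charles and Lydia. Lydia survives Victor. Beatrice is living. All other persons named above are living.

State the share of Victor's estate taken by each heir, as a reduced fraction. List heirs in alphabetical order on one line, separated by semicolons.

Beatrice 1/15; Charles 1/90; George 1/45; Kenneth 1/15; Lydia 1/90; Nora 1/15; Prudence 1/15; Quentin 1/45; Samuel 2/3

Samuel, as surviving spouse, takes 2/3.
The remaining 1/3 passes to Victor's descendants per stirpes.
The 1/3 is divided into 5 equal shares of 1/15 among Kenneth, Nora, Winifred, Prudence, Beatrice.
Kenneth is living and takes 1/15.
Nora is living and takes 1/15.
Winifred predeceased; the 1/15 allotted to Winifred's branch passes to Winifred's issue by representation.
Martin's line is the sole branch at this level, so the full 1/15 passes to Martin's issue by representation.
The 1/15 is divided into 3 equal shares of 1/45 among Quentin, Diana, George.
Quentin is living and takes 1/45.
Diana predeceased; the 1/45 allotted to Diana's branch passes to Diana's issue by representation.
The 1/45 is divided into 2 equal shares of 1/90 among Charles, Lydia.
Charles is living and takes 1/90.
Lydia is living and takes 1/90.
George is living and takes 1/45.
Prudence is living and takes 1/15.
Beatrice is living and takes 1/15.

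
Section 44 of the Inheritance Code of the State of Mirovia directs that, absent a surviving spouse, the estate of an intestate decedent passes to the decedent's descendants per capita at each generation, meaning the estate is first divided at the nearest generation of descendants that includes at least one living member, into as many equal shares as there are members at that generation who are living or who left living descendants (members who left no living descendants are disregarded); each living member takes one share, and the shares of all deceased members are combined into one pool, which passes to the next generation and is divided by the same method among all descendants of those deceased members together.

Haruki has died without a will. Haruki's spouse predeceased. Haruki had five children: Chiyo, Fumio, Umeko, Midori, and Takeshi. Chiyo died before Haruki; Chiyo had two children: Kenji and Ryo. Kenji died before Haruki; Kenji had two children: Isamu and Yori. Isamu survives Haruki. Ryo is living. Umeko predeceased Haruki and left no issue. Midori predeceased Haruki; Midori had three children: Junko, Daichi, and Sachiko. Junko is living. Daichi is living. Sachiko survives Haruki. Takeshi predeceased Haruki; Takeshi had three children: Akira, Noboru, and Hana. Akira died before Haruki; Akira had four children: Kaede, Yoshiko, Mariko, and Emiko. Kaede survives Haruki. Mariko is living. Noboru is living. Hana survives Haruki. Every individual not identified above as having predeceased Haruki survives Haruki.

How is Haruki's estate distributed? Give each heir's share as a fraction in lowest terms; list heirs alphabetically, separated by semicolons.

There is no surviving spouse, so the entire estate passes to Haruki's descendants per capita at each generation.
At generation 1 (Chiyo, Fumio, Midori, Takeshi) there are 4 shares of (1)/4 = 1/4 each.
Living: Fumio — each takes 1/4.
Deceased: Chiyo, Midori, and Takeshi. Their combined 3/4 is pooled and carried to generation 2.
At generation 2 (Kenji, Ryo, Junko, Daichi, Sachiko, Akira, Noboru, Hana) there are 8 shares of (3/4)/8 = 3/32 each.
Living: Ryo, Junko, Daichi, Sachiko, Noboru, and Hana — each takes 3/32.
Deceased: Kenji and Akira. Their combined 3/16 is pooled and carried to generation 3.
At generation 3 (Isamu, Yori, Kaede, Yoshiko, Mariko, Emiko) there are 6 shares of (3/16)/6 = 1/32 each.
Living: Isamu, Yori, Kaede, Yoshiko, Mariko, and Emiko — each takes 1/32.

Daichi 3/32; Emiko 1/32; Fumio 1/4; Hana 3/32; Isamu 1/32; Junko 3/32; Kaede 1/32; Mariko 1/32; Noboru 3/32; Ryo 3/32; Sachiko 3/32; Yori 1/32; Yoshiko 1/32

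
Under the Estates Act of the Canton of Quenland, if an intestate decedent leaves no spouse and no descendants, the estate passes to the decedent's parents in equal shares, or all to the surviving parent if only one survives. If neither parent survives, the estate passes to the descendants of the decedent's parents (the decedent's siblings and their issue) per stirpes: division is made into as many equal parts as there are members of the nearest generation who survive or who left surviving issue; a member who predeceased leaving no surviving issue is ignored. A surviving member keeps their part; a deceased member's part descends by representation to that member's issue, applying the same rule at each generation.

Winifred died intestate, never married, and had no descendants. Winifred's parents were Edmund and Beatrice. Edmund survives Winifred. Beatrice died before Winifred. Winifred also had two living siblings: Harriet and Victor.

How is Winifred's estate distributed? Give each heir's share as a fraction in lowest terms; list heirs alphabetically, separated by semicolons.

Edmund 1

Only one parent, Edmund, survives, so Edmund takes the entire estate. The siblings take nothing because a surviving parent has priority.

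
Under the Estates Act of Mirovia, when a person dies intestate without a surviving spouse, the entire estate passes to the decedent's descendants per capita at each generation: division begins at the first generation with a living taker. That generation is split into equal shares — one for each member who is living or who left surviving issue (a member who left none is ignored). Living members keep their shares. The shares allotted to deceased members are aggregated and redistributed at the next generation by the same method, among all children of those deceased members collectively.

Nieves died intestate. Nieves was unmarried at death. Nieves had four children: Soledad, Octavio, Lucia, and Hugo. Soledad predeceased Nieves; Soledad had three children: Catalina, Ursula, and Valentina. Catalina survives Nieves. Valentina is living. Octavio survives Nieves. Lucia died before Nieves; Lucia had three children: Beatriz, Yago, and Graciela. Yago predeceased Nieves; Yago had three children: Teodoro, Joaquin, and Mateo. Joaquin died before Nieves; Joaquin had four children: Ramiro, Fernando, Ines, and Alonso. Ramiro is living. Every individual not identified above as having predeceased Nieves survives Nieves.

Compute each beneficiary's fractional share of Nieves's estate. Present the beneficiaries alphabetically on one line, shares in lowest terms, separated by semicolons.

Alonso 1/144; Beatriz 1/12; Catalina 1/12; Fernando 1/144; Graciela 1/12; Hugo 1/4; Ines 1/144; Mateo 1/36; Octavio 1/4; Ramiro 1/144; Teodoro 1/36; Ursula 1/12; Valentina 1/12

There is no surviving spouse, so the entire estate passes to Nieves's descendants per capita at each generation.
At generation 1 (Soledad, Octavio, Lucia, Hugo) there are 4 shares of (1)/4 = 1/4 each.
Living: Octavio and Hugo — each takes 1/4.
Deceased: Soledad and Lucia. Their combined 1/2 is pooled and carried to generation 2.
At generation 2 (Catalina, Ursula, Valentina, Beatriz, Yago, Graciela) there are 6 shares of (1/2)/6 = 1/12 each.
Living: Catalina, Ursula, Valentina, Beatriz, and Graciela — each takes 1/12.
Deceased: Yago. That 1/12 share is carried to generation 3.
At generation 3 (Teodoro, Joaquin, Mateo) there are 3 shares of (1/12)/3 = 1/36 each.
Living: Teodoro and Mateo — each takes 1/36.
Deceased: Joaquin. That 1/36 share is carried to generation 4.
At generation 4 (Ramiro, Fernando, Ines, Alonso) there are 4 shares of (1/36)/4 = 1/144 each.
Living: Ramiro, Fernando, Ines, and Alonso — each takes 1/144.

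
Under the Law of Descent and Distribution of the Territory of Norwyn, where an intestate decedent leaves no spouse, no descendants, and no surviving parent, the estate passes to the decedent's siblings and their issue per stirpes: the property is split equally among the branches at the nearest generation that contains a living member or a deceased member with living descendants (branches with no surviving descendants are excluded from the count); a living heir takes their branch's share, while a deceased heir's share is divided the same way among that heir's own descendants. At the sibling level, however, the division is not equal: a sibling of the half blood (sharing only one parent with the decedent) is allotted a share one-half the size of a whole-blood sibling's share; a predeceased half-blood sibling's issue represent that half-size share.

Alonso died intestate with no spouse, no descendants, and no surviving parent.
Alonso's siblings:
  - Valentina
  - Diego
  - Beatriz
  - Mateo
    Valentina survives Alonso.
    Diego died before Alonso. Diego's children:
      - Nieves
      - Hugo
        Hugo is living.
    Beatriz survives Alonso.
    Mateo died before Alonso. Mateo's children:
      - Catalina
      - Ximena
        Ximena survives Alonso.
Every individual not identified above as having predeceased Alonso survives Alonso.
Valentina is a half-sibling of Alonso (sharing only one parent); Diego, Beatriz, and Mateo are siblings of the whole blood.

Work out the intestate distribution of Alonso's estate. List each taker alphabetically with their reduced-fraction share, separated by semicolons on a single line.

No spouse, descendants, or parent survives, so the estate passes to Alonso's siblings per stirpes.
Half-blood siblings count for one-half the weight of whole-blood siblings at the initial division.
Dividing 1 in proportion to weights (total weight 7/2): Valentina (weight 1/2) → 1/7; Diego (weight 1) → 2/7; Beatriz (weight 1) → 2/7; Mateo (weight 1) → 2/7.
Valentina is living and takes 1/7.
Diego predeceased; the 2/7 allotted to Diego's branch passes to Diego's issue by representation.
The 2/7 is divided into 2 equal shares of 1/7 among Nieves, Hugo.
Nieves is living and takes 1/7.
Hugo is living and takes 1/7.
Beatriz is living and takes 2/7.
Mateo predeceased; the 2/7 allotted to Mateo's branch passes to Mateo's issue by representation.
The 2/7 is divided into 2 equal shares of 1/7 among Catalina, Ximena.
Catalina is living and takes 1/7.
Ximena is living and takes 1/7.

Beatriz 2/7; Catalina 1/7; Hugo 1/7; Nieves 1/7; Valentina 1/7; Ximena 1/7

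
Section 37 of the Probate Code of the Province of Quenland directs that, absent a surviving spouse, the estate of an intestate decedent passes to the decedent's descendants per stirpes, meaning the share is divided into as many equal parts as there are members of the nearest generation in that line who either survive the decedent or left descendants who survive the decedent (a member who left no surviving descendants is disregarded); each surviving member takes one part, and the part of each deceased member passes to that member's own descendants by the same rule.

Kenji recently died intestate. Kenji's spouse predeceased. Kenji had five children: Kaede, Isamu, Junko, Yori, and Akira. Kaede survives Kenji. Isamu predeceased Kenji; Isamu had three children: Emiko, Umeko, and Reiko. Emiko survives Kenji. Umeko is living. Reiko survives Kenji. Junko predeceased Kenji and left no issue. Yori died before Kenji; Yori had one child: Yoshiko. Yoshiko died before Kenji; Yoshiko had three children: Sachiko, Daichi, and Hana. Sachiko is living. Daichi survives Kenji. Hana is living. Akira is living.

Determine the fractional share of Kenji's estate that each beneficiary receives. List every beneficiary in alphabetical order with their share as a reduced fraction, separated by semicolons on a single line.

Akira 1/4; Daichi 1/12; Emiko 1/12; Hana 1/12; Kaede 1/4; Reiko 1/12; Sachiko 1/12; Umeko 1/12

There is no surviving spouse, so the entire estate passes to Kenji's descendants per stirpes.
Junko left no surviving issue, so that branch lapses and is disregarded.
The estate is divided into 4 equal shares of 1/4 among Kaede, Isamu, Yori, Akira.
Kaede is living and takes 1/4.
Isamu predeceased; the 1/4 allotted to Isamu's branch passes to Isamu's issue by representation.
The 1/4 is divided into 3 equal shares of 1/12 among Emiko, Umeko, Reiko.
Emiko is living and takes 1/12.
Umeko is living and takes 1/12.
Reiko is living and takes 1/12.
Yori predeceased; the 1/4 allotted to Yori's branch passes to Yori's issue by representation.
Yoshiko's line is the sole branch at this level, so the full 1/4 passes to Yoshiko's issue by representation.
The 1/4 is divided into 3 equal shares of 1/12 among Sachiko, Daichi, Hana.
Sachiko is living and takes 1/12.
Daichi is living and takes 1/12.
Hana is living and takes 1/12.
Akira is living and takes 1/4.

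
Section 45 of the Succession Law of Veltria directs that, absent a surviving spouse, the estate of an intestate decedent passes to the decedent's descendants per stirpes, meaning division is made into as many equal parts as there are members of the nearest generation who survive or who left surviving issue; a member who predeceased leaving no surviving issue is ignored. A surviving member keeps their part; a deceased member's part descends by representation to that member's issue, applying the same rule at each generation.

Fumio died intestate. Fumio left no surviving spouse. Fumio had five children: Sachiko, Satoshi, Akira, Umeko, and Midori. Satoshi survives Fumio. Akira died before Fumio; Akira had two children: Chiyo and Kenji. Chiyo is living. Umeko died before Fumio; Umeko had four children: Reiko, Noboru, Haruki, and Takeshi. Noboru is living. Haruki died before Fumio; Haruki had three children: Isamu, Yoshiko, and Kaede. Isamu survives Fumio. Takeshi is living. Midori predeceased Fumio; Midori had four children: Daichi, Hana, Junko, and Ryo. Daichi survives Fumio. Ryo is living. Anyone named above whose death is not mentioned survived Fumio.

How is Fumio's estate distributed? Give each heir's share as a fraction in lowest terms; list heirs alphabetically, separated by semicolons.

There is no surviving spouse, so the entire estate passes to Fumio's descendants per stirpes.
The estate is divided into 5 equal shares of 1/5 among Sachiko, Satoshi, Akira, Umeko, Midori.
Sachiko is living and takes 1/5.
Satoshi is living and takes 1/5.
Akira predeceased; the 1/5 allotted to Akira's branch passes to Akira's issue by representation.
The 1/5 is divided into 2 equal shares of 1/10 among Chiyo, Kenji.
Chiyo is living and takes 1/10.
Kenji is living and takes 1/10.
Umeko predeceased; the 1/5 allotted to Umeko's branch passes to Umeko's issue by representation.
The 1/5 is divided into 4 equal shares of 1/20 among Reiko, Noboru, Haruki, Takeshi.
Reiko is living and takes 1/20.
Noboru is living and takes 1/20.
Haruki predeceased; the 1/20 allotted to Haruki's branch passes to Haruki's issue by representation.
The 1/20 is divided into 3 equal shares of 1/60 among Isamu, Yoshiko, Kaede.
Isamu is living and takes 1/60.
Yoshiko is living and takes 1/60.
Kaede is living and takes 1/60.
Takeshi is living and takes 1/20.
Midori predeceased; the 1/5 allotted to Midori's branch passes to Midori's issue by representation.
The 1/5 is divided into 4 equal shares of 1/20 among Daichi, Hana, Junko, Ryo.
Daichi is living and takes 1/20.
Hana is living and takes 1/20.
Junko is living and takes 1/20.
Ryo is living and takes 1/20.

Chiyo 1/10; Daichi 1/20; Hana 1/20; Isamu 1/60; Junko 1/20; Kaede 1/60; Kenji 1/10; Noboru 1/20; Reiko 1/20; Ryo 1/20; Sachiko 1/5; Satoshi 1/5; Takeshi 1/20; Yoshiko 1/60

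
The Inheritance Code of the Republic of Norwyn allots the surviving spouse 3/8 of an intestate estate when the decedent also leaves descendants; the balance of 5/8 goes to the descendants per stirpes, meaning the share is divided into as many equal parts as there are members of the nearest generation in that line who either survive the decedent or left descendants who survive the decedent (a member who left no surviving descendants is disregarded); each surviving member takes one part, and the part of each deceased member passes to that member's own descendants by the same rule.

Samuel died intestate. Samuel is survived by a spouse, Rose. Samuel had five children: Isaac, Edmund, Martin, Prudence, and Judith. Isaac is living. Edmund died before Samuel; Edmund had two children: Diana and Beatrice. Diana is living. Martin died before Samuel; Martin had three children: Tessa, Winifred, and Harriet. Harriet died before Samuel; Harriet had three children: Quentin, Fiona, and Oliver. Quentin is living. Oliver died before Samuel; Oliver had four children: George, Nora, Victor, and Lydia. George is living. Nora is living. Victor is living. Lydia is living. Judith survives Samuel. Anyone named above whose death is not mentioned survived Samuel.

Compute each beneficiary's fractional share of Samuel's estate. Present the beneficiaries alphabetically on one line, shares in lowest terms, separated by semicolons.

Beatrice 1/16; Diana 1/16; Fiona 1/72; George 1/288; Isaac 1/8; Judith 1/8; Lydia 1/288; Nora 1/288; Prudence 1/8; Quentin 1/72; Rose 3/8; Tessa 1/24; Victor 1/288; Winifred 1/24

Rose, as surviving spouse, takes 3/8.
The remaining 5/8 passes to Samuel's descendants per stirpes.
The 5/8 is divided into 5 equal shares of 1/8 among Isaac, Edmund, Martin, Prudence, Judith.
Isaac is living and takes 1/8.
Edmund predeceased; the 1/8 allotted to Edmund's branch passes to Edmund's issue by representation.
The 1/8 is divided into 2 equal shares of 1/16 among Diana, Beatrice.
Diana is living and takes 1/16.
Beatrice is living and takes 1/16.
Martin predeceased; the 1/8 allotted to Martin's branch passes to Martin's issue by representation.
The 1/8 is divided into 3 equal shares of 1/24 among Tessa, Winifred, Harriet.
Tessa is living and takes 1/24.
Winifred is living and takes 1/24.
Harriet predeceased; the 1/24 allotted to Harriet's branch passes to Harriet's issue by representation.
The 1/24 is divided into 3 equal shares of 1/72 among Quentin, Fiona, Oliver.
Quentin is living and takes 1/72.
Fiona is living and takes 1/72.
Oliver predeceased; the 1/72 allotted to Oliver's branch passes to Oliver's issue by representation.
The 1/72 is divided into 4 equal shares of 1/288 among George, Nora, Victor, Lydia.
George is living and takes 1/288.
Nora is living and takes 1/288.
Victor is living and takes 1/288.
Lydia is living and takes 1/288.
Prudence is living and takes 1/8.
Judith is living and takes 1/8.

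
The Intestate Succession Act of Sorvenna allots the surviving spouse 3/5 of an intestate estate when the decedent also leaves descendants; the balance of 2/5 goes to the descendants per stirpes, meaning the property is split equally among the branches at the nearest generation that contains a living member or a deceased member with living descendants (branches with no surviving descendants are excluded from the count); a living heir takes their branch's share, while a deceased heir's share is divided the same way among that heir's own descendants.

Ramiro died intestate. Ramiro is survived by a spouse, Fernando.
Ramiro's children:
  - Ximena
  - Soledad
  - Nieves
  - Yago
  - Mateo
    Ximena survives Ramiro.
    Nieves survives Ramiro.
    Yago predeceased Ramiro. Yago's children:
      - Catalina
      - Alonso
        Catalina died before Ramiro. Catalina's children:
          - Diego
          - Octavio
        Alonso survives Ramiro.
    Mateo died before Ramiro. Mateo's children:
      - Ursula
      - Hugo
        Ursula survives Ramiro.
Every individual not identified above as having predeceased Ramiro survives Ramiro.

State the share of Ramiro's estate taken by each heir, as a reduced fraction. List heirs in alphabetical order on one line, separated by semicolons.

Fernando, as surviving spouse, takes 3/5.
The remaining 2/5 passes to Ramiro's descendants per stirpes.
The 2/5 is divided into 5 equal shares of 2/25 among Ximena, Soledad, Nieves, Yago, Mateo.
Ximena is living and takes 2/25.
Soledad is living and takes 2/25.
Nieves is living and takes 2/25.
Yago predeceased; the 2/25 allotted to Yago's branch passes to Yago's issue by representation.
The 2/25 is divided into 2 equal shares of 1/25 among Catalina, Alonso.
Catalina predeceased; the 1/25 allotted to Catalina's branch passes to Catalina's issue by representation.
The 1/25 is divided into 2 equal shares of 1/50 among Diego, Octavio.
Diego is living and takes 1/50.
Octavio is living and takes 1/50.
Alonso is living and takes 1/25.
Mateo predeceased; the 2/25 allotted to Mateo's branch passes to Mateo's issue by representation.
The 2/25 is divided into 2 equal shares of 1/25 among Ursula, Hugo.
Ursula is living and takes 1/25.
Hugo is living and takes 1/25.

Alonso 1/25; Diego 1/50; Fernando 3/5; Hugo 1/25; Nieves 2/25; Octavio 1/50; Soledad 2/25; Ursula 1/25; Ximena 2/25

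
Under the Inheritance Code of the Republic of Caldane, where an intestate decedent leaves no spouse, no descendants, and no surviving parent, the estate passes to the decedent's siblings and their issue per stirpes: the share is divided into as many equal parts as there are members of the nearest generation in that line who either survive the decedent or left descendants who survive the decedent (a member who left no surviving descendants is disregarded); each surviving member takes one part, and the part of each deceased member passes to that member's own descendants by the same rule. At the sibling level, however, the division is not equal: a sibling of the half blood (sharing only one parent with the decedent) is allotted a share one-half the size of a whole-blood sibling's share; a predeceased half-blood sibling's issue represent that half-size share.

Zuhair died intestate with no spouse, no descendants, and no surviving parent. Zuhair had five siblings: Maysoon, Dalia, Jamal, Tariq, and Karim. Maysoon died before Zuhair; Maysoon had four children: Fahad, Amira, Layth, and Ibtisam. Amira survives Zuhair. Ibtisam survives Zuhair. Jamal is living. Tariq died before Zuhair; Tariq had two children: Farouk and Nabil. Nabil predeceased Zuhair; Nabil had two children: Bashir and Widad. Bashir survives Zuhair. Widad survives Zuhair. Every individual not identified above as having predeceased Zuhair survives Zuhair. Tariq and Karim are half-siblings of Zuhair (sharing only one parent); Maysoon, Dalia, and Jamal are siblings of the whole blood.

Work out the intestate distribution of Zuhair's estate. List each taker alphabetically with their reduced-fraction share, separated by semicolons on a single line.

No spouse, descendants, or parent survives, so the estate passes to Zuhair's siblings per stirpes.
Half-blood siblings count for one-half the weight of whole-blood siblings at the initial division.
Dividing 1 in proportion to weights (total weight 4): Maysoon (weight 1) → 1/4; Dalia (weight 1) → 1/4; Jamal (weight 1) → 1/4; Tariq (weight 1/2) → 1/8; Karim (weight 1/2) → 1/8.
Maysoon predeceased; the 1/4 allotted to Maysoon's branch passes to Maysoon's issue by representation.
The 1/4 is divided into 4 equal shares of 1/16 among Fahad, Amira, Layth, Ibtisam.
Fahad is living and takes 1/16.
Amira is living and takes 1/16.
Layth is living and takes 1/16.
Ibtisam is living and takes 1/16.
Dalia is living and takes 1/4.
Jamal is living and takes 1/4.
Tariq predeceased; the 1/8 allotted to Tariq's branch passes to Tariq's issue by representation.
The 1/8 is divided into 2 equal shares of 1/16 among Farouk, Nabil.
Farouk is living and takes 1/16.
Nabil predeceased; the 1/16 allotted to Nabil's branch passes to Nabil's issue by representation.
The 1/16 is divided into 2 equal shares of 1/32 among Bashir, Widad.
Bashir is living and takes 1/32.
Widad is living and takes 1/32.
Karim is living and takes 1/8.

Amira 1/16; Bashir 1/32; Dalia 1/4; Fahad 1/16; Farouk 1/16; Ibtisam 1/16; Jamal 1/4; Karim 1/8; Layth 1/16; Widad 1/32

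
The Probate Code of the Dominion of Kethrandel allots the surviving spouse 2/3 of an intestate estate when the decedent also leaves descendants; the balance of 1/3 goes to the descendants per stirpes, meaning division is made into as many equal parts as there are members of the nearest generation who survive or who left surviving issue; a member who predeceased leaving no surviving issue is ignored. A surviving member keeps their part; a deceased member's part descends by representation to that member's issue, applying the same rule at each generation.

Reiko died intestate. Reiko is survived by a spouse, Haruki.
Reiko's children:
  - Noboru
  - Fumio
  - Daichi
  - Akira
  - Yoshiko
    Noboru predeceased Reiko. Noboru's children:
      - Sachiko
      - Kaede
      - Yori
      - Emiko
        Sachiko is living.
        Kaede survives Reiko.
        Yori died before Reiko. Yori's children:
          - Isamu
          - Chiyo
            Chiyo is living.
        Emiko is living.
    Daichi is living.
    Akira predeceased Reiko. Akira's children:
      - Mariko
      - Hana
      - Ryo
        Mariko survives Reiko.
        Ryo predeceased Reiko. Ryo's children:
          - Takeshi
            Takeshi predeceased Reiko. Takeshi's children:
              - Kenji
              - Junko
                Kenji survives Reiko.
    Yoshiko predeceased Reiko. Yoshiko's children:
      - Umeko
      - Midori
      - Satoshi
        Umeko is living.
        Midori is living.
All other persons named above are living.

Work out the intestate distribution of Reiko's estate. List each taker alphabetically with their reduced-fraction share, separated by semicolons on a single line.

Haruki, as surviving spouse, takes 2/3.
The remaining 1/3 passes to Reiko's descendants per stirpes.
The 1/3 is divided into 5 equal shares of 1/15 among Noboru, Fumio, Daichi, Akira, Yoshiko.
Noboru predeceased; the 1/15 allotted to Noboru's branch passes to Noboru's issue by representation.
The 1/15 is divided into 4 equal shares of 1/60 among Sachiko, Kaede, Yori, Emiko.
Sachiko is living and takes 1/60.
Kaede is living and takes 1/60.
Yori predeceased; the 1/60 allotted to Yori's branch passes to Yori's issue by representation.
The 1/60 is divided into 2 equal shares of 1/120 among Isamu, Chiyo.
Isamu is living and takes 1/120.
Chiyo is living and takes 1/120.
Emiko is living and takes 1/60.
Fumio is living and takes 1/15.
Daichi is living and takes 1/15.
Akira predeceased; the 1/15 allotted to Akira's branch passes to Akira's issue by representation.
The 1/15 is divided into 3 equal shares of 1/45 among Mariko, Hana, Ryo.
Mariko is living and takes 1/45.
Hana is living and takes 1/45.
Ryo predeceased; the 1/45 allotted to Ryo's branch passes to Ryo's issue by representation.
Takeshi's line is the sole branch at this level, so the full 1/45 passes to Takeshi's issue by representation.
The 1/45 is divided into 2 equal shares of 1/90 among Kenji, Junko.
Kenji is living and takes 1/90.
Junko is living and takes 1/90.
Yoshiko predeceased; the 1/15 allotted to Yoshiko's branch passes to Yoshiko's issue by representation.
The 1/15 is divided into 3 equal shares of 1/45 among Umeko, Midori, Satoshi.
Umeko is living and takes 1/45.
Midori is living and takes 1/45.
Satoshi is living and takes 1/45.

Chiyo 1/120; Daichi 1/15; Emiko 1/60; Fumio 1/15; Hana 1/45; Haruki 2/3; Isamu 1/120; Junko 1/90; Kaede 1/60; Kenji 1/90; Mariko 1/45; Midori 1/45; Sachiko 1/60; Satoshi 1/45; Umeko 1/45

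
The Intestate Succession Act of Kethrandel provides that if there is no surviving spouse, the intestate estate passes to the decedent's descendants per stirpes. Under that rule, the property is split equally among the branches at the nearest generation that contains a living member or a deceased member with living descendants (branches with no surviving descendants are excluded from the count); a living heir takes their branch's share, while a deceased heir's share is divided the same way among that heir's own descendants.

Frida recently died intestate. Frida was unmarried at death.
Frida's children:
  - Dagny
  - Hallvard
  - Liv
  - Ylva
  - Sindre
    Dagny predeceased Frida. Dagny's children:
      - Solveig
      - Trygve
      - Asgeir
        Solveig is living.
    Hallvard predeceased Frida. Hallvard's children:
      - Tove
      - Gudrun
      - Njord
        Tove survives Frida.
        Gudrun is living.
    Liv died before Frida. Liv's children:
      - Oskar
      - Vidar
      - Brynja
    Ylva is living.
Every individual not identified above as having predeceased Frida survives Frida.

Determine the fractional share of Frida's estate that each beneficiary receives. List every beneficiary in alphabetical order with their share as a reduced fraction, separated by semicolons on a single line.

There is no surviving spouse, so the entire estate passes to Frida's descendants per stirpes.
The estate is divided into 5 equal shares of 1/5 among Dagny, Hallvard, Liv, Ylva, Sindre.
Dagny predeceased; the 1/5 allotted to Dagny's branch passes to Dagny's issue by representation.
The 1/5 is divided into 3 equal shares of 1/15 among Solveig, Trygve, Asgeir.
Solveig is living and takes 1/15.
Trygve is living and takes 1/15.
Asgeir is living and takes 1/15.
Hallvard predeceased; the 1/5 allotted to Hallvard's branch passes to Hallvard's issue by representation.
The 1/5 is divided into 3 equal shares of 1/15 among Tove, Gudrun, Njord.
Tove is living and takes 1/15.
Gudrun is living and takes 1/15.
Njord is living and takes 1/15.
Liv predeceased; the 1/5 allotted to Liv's branch passes to Liv's issue by representation.
The 1/5 is divided into 3 equal shares of 1/15 among Oskar, Vidar, Brynja.
Oskar is living and takes 1/15.
Vidar is living and takes 1/15.
Brynja is living and takes 1/15.
Ylva is living and takes 1/5.
Sindre is living and takes 1/5.

Asgeir 1/15; Brynja 1/15; Gudrun 1/15; Njord 1/15; Oskar 1/15; Sindre 1/5; Solveig 1/15; Tove 1/15; Trygve 1/15; Vidar 1/15; Ylva 1/5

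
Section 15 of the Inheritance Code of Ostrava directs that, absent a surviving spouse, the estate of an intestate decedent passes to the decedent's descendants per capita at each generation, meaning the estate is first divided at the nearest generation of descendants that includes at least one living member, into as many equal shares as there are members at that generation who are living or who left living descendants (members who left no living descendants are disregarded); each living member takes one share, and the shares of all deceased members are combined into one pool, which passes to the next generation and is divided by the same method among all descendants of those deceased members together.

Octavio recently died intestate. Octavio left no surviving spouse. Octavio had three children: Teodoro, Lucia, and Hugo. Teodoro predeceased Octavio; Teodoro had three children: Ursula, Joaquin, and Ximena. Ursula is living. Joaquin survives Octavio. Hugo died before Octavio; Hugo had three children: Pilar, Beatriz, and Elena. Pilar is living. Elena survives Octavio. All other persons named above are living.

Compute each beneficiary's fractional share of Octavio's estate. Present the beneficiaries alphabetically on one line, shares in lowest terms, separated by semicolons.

There is no surviving spouse, so the entire estate passes to Octavio's descendants per capita at each generation.
At generation 1 (Teodoro, Lucia, Hugo) there are 3 shares of (1)/3 = 1/3 each.
Living: Lucia — each takes 1/3.
Deceased: Teodoro and Hugo. Their combined 2/3 is pooled and carried to generation 2.
At generation 2 (Ursula, Joaquin, Ximena, Pilar, Beatriz, Elena) there are 6 shares of (2/3)/6 = 1/9 each.
Living: Ursula, Joaquin, Ximena, Pilar, Beatriz, and Elena — each takes 1/9.

Beatriz 1/9; Elena 1/9; Joaquin 1/9; Lucia 1/3; Pilar 1/9; Ursula 1/9; Ximena 1/9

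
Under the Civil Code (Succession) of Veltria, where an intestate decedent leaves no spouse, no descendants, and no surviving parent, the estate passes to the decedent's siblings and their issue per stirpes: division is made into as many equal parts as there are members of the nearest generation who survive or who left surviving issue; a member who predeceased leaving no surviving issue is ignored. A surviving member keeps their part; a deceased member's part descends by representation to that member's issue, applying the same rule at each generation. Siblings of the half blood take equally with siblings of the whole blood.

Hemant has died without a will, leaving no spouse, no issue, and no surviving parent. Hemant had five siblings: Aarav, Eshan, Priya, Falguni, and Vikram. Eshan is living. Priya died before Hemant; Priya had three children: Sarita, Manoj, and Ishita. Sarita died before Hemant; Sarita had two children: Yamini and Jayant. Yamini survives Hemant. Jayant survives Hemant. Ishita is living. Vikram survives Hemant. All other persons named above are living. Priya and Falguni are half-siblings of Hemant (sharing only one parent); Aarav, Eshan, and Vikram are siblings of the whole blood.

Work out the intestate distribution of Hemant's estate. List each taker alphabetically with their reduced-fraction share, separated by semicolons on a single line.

Aarav 1/5; Eshan 1/5; Falguni 1/5; Ishita 1/15; Jayant 1/30; Manoj 1/15; Vikram 1/5; Yamini 1/30

No spouse, descendants, or parent survives, so the estate passes to Hemant's siblings per stirpes.
Half-blood and whole-blood siblings take equally under the stated rule.
The estate is divided into 5 equal shares of 1/5 among Aarav, Eshan, Priya, Falguni, Vikram.
Aarav is living and takes 1/5.
Eshan is living and takes 1/5.
Priya predeceased; the 1/5 allotted to Priya's branch passes to Priya's issue by representation.
The 1/5 is divided into 3 equal shares of 1/15 among Sarita, Manoj, Ishita.
Sarita predeceased; the 1/15 allotted to Sarita's branch passes to Sarita's issue by representation.
The 1/15 is divided into 2 equal shares of 1/30 among Yamini, Jayant.
Yamini is living and takes 1/30.
Jayant is living and takes 1/30.
Manoj is living and takes 1/15.
Ishita is living and takes 1/15.
Falguni is living and takes 1/5.
Vikram is living and takes 1/5.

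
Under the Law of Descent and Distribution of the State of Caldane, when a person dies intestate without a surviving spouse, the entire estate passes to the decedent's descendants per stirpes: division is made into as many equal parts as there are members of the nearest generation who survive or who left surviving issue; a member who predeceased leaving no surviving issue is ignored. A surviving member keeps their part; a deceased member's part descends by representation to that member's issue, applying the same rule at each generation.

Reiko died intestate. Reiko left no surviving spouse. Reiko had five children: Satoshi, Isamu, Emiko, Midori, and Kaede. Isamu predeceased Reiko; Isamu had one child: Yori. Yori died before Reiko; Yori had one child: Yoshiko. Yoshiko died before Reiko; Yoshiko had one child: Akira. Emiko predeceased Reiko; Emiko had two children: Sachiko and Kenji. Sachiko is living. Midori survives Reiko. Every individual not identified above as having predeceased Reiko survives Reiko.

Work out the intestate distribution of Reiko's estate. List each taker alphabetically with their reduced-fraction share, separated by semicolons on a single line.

Akira 1/5; Kaede 1/5; Kenji 1/10; Midori 1/5; Sachiko 1/10; Satoshi 1/5

There is no surviving spouse, so the entire estate passes to Reiko's descendants per stirpes.
The estate is divided into 5 equal shares of 1/5 among Satoshi, Isamu, Emiko, Midori, Kaede.
Satoshi is living and takes 1/5.
Isamu predeceased; the 1/5 allotted to Isamu's branch passes to Isamu's issue by representation.
Yori's line is the sole branch at this level, so the full 1/5 passes to Yori's issue by representation.
Yoshiko's line is the sole branch at this level, so the full 1/5 passes to Yoshiko's issue by representation.
Akira is the sole taker at this level and receives the full 1/5.
Emiko predeceased; the 1/5 allotted to Emiko's branch passes to Emiko's issue by representation.
The 1/5 is divided into 2 equal shares of 1/10 among Sachiko, Kenji.
Sachiko is living and takes 1/10.
Kenji is living and takes 1/10.
Midori is living and takes 1/5.
Kaede is living and takes 1/5.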